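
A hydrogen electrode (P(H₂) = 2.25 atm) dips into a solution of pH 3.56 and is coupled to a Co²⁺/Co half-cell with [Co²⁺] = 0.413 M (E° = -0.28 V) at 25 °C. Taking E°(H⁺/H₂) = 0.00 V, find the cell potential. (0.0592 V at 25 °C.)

0.070 V

The hydrogen couple is the cathode, so E°_cell = 0.28 V; n = 2.
[H⁺] = 10^(−3.56) = 2.8 × 10^-4 M, and Q = [Co²⁺]·P(H₂) / [H⁺]^2 = 1.22 × 10^7.
E = E° − (0.0592/2) log Q = 0.28 − (0.0592/2)(7.088) = 0.070 V.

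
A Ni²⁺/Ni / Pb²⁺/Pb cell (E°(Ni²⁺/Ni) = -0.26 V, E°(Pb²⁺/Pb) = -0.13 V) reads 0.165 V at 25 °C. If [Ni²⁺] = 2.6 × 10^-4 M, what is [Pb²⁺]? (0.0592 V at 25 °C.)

0.004 M

From the Nernst equation, log Q = n(E° − E)/0.0592 = 2(0.13 − 0.165)/0.0592 = -1.182, so Q = 0.0657.
With Q = [Ni²⁺]/[Pb²⁺] and the known concentrations, [Pb²⁺] in the denominator gives [Pb²⁺] = 0.004 M.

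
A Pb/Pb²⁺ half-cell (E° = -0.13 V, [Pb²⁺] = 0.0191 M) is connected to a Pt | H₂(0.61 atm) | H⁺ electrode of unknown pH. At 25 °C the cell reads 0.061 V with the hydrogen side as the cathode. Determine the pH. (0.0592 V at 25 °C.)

E°_cell = 0.13 V and n = 2.
log Q = n(E° − E)/0.0592 = 2×(0.13 − 0.061)/0.0592 = 2.331.
With Q = [Pb²⁺]·P(H₂) / [H⁺]^2, solving for [H⁺] gives log[H⁺] = -2.132, so pH = 2.13.

pH = 2.13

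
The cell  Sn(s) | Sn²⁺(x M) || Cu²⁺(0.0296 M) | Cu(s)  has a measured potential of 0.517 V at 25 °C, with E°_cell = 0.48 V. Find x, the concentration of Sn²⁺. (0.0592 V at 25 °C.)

From the Nernst equation, log Q = n(E° − E)/0.0592 = 2(0.48 − 0.517)/0.0592 = -1.250, so Q = 0.0562.
With Q = [Sn²⁺]/[Cu²⁺] and the known concentrations, [Sn²⁺] in the numerator gives [Sn²⁺] = 0.0017 M.

0.0017 M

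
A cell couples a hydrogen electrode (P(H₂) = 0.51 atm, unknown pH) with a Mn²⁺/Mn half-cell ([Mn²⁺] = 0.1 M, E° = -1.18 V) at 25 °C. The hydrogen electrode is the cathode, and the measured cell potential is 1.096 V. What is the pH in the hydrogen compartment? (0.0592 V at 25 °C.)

E°_cell = 1.18 V and n = 2.
log Q = n(E° − E)/0.0592 = 2×(1.18 − 1.096)/0.0592 = 2.838.
With Q = [Mn²⁺]·P(H₂) / [H⁺]^2, solving for [H⁺] gives log[H⁺] = -2.065, so pH = 2.07.

pH = 2.07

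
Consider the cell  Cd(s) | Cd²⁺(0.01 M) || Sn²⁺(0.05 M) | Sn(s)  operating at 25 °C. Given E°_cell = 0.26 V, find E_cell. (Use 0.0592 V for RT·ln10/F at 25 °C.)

Balancing electrons gives n = 2; the reaction quotient is Q = [Cd²⁺]/[Sn²⁺] = 0.200.
At 25 °C, E = E° − (0.0592/n) log Q = 0.26 − (0.0592/2)(-0.699) = 0.260 + 0.021 = 0.281 V.

0.281 V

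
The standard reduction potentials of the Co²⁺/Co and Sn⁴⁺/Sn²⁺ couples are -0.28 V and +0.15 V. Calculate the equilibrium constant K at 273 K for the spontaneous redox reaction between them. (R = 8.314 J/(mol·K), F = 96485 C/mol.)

7.5 × 10^15

E°_cell = +0.15 − (-0.28) = 0.43 V, with n = 2 electrons transferred.
At equilibrium E = 0, so the Nernst equation gives ln K = nFE°/RT = (2)(96485)(0.43)/((8.314)(273)) = 36.56.
K = e^36.56 = 7.5 × 10^15.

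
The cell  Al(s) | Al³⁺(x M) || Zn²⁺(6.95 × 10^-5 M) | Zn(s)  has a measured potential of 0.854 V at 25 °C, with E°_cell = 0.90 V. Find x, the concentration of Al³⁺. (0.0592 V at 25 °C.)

1.2 × 10^-4 M

From the Nernst equation, log Q = n(E° − E)/0.0592 = 6(0.90 − 0.854)/0.0592 = 4.662, so Q = 4.59 × 10^4.
With Q = [Al³⁺]^2/[Zn²⁺]^3 and the known concentrations, [Al³⁺]^2 in the numerator gives [Al³⁺] = 1.2 × 10^-4 M.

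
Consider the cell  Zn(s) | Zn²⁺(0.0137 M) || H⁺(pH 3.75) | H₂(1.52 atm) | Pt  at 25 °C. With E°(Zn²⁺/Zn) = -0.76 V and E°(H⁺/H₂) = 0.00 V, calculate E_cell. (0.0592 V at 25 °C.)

The hydrogen couple is the cathode, so E°_cell = 0.76 V; n = 2.
[H⁺] = 10^(−3.75) = 1.8 × 10^-4 M, and Q = [Zn²⁺]·P(H₂) / [H⁺]^2 = 6.59 × 10^5.
E = E° − (0.0592/2) log Q = 0.76 − (0.0592/2)(5.819) = 0.588 V.

0.59 V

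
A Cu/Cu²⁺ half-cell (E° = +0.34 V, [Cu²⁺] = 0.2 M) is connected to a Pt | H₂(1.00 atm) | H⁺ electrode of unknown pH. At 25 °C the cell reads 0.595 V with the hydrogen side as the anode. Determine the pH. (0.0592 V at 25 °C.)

E°_cell = 0.34 V and n = 2.
log Q = n(E° − E)/0.0592 = 2×(0.34 − 0.595)/0.0592 = -8.615.
With Q = [H⁺]^2 / ([Cu²⁺]·P(H₂)), solving for [H⁺] gives log[H⁺] = -4.657, so pH = 4.66.

pH = 4.66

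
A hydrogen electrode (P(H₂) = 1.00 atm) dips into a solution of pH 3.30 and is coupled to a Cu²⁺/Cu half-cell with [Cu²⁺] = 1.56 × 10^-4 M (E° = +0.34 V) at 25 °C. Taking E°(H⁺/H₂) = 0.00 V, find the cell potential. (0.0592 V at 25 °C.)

0.42 V

The Cu²⁺/Cu couple is the cathode, so E°_cell = 0.34 V; n = 2.
[H⁺] = 10^(−3.30) = 5 × 10^-4 M, and Q = [H⁺]^2 / ([Cu²⁺]·P(H₂)) = 0.00161.
E = E° − (0.0592/2) log Q = 0.34 − (0.0592/2)(-2.793) = 0.423 V.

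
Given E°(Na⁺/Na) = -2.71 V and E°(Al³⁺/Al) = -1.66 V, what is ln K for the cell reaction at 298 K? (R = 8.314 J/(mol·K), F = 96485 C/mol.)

E°_cell = -1.66 − (-2.71) = 1.05 V, with n = 3 electrons transferred.
At equilibrium E = 0, so the Nernst equation gives ln K = nFE°/RT = (3)(96485)(1.05)/((8.314)(298)) = 122.67.

ln K = 122.7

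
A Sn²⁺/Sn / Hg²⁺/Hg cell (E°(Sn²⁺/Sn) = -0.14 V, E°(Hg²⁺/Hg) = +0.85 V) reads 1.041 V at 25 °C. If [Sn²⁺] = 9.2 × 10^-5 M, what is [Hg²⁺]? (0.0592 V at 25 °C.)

From the Nernst equation, log Q = n(E° − E)/0.0592 = 2(0.99 − 1.041)/0.0592 = -1.723, so Q = 0.0189.
With Q = [Sn²⁺]/[Hg²⁺] and the known concentrations, [Hg²⁺] in the denominator gives [Hg²⁺] = 0.0049 M.

0.0049 M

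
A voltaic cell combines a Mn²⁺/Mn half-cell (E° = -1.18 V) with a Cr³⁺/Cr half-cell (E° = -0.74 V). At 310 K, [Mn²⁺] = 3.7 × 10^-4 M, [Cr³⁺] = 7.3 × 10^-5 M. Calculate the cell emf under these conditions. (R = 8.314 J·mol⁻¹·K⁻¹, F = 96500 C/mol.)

The Cr³⁺/Cr couple has the higher reduction potential and acts as the cathode, so E°_cell = -0.74 − (-1.18) = 0.44 V.
Balancing electrons gives n = 6; the reaction quotient is Q = [Mn²⁺]^3/[Cr³⁺]^2 = 0.00951.
E = E° − (RT/nF) ln Q = 0.44 − (8.314×310)/(6×96500) × (-4.656) = 0.440 + 0.021 = 0.461 V.

0.461 V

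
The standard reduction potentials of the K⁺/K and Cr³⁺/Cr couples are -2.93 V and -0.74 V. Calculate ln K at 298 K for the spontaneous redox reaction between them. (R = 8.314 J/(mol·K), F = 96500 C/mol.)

ln K = 255.9

E°_cell = -0.74 − (-2.93) = 2.19 V, with n = 3 electrons transferred.
At equilibrium E = 0, so the Nernst equation gives ln K = nFE°/RT = (3)(96500)(2.19)/((8.314)(298)) = 255.90.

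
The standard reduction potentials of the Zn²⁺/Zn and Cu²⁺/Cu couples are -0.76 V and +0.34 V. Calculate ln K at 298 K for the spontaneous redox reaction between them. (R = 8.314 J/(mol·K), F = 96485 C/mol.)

E°_cell = +0.34 − (-0.76) = 1.10 V, with n = 2 electrons transferred.
At equilibrium E = 0, so the Nernst equation gives ln K = nFE°/RT = (2)(96485)(1.10)/((8.314)(298)) = 85.68.

ln K = 85.7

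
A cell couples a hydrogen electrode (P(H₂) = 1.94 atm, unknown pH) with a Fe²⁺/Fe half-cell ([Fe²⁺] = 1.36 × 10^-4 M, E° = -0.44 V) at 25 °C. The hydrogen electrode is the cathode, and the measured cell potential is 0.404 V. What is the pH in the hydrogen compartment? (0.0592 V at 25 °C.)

pH = 2.40

E°_cell = 0.44 V and n = 2.
log Q = n(E° − E)/0.0592 = 2×(0.44 − 0.404)/0.0592 = 1.216.
With Q = [Fe²⁺]·P(H₂) / [H⁺]^2, solving for [H⁺] gives log[H⁺] = -2.397, so pH = 2.40.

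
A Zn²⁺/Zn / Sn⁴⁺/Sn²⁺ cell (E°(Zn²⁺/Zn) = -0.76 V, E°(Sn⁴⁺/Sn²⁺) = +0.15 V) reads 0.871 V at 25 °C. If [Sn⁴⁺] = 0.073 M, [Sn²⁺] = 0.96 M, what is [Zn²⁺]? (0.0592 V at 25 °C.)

From the Nernst equation, log Q = n(E° − E)/0.0592 = 2(0.91 − 0.871)/0.0592 = 1.318, so Q = 20.8.
With Q = [Zn²⁺]·[Sn²⁺]/[Sn⁴⁺] and the known concentrations, [Zn²⁺] in the numerator gives [Zn²⁺] = 1.6 M.

1.6 M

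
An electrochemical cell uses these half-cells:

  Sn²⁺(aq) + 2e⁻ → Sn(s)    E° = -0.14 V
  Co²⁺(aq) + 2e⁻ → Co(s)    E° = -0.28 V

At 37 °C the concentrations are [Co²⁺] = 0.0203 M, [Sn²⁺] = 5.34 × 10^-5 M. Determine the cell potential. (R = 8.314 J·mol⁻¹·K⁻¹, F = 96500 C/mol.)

The Sn²⁺/Sn couple has the higher reduction potential and acts as the cathode, so E°_cell = -0.14 − (-0.28) = 0.14 V.
Balancing electrons gives n = 2; the reaction quotient is Q = [Co²⁺]/[Sn²⁺] = 380.
E = E° − (RT/nF) ln Q = 0.14 − (8.314×310)/(2×96500) × (5.941) = 0.140 − 0.079 = 0.061 V.

0.061 V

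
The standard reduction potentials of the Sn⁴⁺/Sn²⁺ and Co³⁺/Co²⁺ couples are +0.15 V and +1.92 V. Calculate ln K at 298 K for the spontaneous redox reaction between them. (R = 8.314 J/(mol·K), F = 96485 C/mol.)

E°_cell = +1.92 − (+0.15) = 1.77 V, with n = 2 electrons transferred.
At equilibrium E = 0, so the Nernst equation gives ln K = nFE°/RT = (2)(96485)(1.77)/((8.314)(298)) = 137.86.

ln K = 137.9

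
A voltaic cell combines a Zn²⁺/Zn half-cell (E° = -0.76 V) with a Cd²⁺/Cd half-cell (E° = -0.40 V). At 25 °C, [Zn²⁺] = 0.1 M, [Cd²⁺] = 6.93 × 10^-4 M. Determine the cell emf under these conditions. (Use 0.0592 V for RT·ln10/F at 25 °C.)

0.296 V

The Cd²⁺/Cd couple has the higher reduction potential and acts as the cathode, so E°_cell = -0.40 − (-0.76) = 0.36 V.
Balancing electrons gives n = 2; the reaction quotient is Q = [Zn²⁺]/[Cd²⁺] = 144.
At 25 °C, E = E° − (0.0592/n) log Q = 0.36 − (0.0592/2)(2.159) = 0.360 − 0.064 = 0.296 V.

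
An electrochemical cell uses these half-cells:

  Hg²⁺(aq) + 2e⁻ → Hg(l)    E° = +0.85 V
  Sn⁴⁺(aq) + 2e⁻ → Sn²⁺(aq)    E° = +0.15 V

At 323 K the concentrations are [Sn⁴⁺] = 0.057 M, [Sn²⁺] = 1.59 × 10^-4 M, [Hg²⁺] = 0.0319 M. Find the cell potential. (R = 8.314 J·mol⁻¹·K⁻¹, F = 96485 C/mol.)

0.570 V

The Hg²⁺/Hg couple has the higher reduction potential and acts as the cathode, so E°_cell = +0.85 − (+0.15) = 0.70 V.
Balancing electrons gives n = 2; the reaction quotient is Q = [Sn⁴⁺]/([Sn²⁺]·[Hg²⁺]) = 1.12 × 10^4.
E = E° − (RT/nF) ln Q = 0.70 − (8.314×323)/(2×96485) × (9.327) = 0.700 − 0.130 = 0.570 V.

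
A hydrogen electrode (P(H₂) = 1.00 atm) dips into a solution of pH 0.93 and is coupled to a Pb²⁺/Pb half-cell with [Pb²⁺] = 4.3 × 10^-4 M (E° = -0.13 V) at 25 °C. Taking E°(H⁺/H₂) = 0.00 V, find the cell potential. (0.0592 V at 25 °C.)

The hydrogen couple is the cathode, so E°_cell = 0.13 V; n = 2.
[H⁺] = 10^(−0.93) = 0.12 M, and Q = [Pb²⁺]·P(H₂) / [H⁺]^2 = 0.0312.
E = E° − (0.0592/2) log Q = 0.13 − (0.0592/2)(-1.507) = 0.175 V.

0.17 V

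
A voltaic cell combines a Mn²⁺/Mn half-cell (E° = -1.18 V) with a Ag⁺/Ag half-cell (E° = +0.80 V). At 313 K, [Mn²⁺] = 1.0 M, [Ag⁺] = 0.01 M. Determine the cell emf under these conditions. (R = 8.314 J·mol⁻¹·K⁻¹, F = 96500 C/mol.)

1.86 V

The Ag⁺/Ag couple has the higher reduction potential and acts as the cathode, so E°_cell = +0.80 − (-1.18) = 1.98 V.
Balancing electrons gives n = 2; the reaction quotient is Q = [Mn²⁺]/[Ag⁺]^2 = 1 × 10^4.
E = E° − (RT/nF) ln Q = 1.98 − (8.314×313)/(2×96500) × (9.210) = 1.980 − 0.124 = 1.856 V.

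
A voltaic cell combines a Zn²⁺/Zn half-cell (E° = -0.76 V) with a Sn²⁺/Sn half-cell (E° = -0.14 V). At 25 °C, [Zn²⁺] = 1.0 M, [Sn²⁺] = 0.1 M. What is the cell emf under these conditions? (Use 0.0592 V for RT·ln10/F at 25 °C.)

The Sn²⁺/Sn couple has the higher reduction potential and acts as the cathode, so E°_cell = -0.14 − (-0.76) = 0.62 V.
Balancing electrons gives n = 2; the reaction quotient is Q = [Zn²⁺]/[Sn²⁺] = 10.0.
At 25 °C, E = E° − (0.0592/n) log Q = 0.62 − (0.0592/2)(1.000) = 0.620 − 0.030 = 0.590 V.

0.590 V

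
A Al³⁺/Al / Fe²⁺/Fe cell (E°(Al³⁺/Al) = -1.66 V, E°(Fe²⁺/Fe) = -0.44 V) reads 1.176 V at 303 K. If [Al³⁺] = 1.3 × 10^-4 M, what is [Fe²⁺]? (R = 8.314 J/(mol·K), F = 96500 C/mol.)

8.8 × 10^-5 M

From the Nernst equation, ln Q = nF(E° − E)/RT = 6×96500×(1.22 − 1.176)/(8.314×303) = 10.113, so Q = 2.47 × 10^4.
With Q = [Al³⁺]^2/[Fe²⁺]^3 and the known concentrations, [Fe²⁺]^3 in the denominator gives [Fe²⁺] = 8.8 × 10^-5 M.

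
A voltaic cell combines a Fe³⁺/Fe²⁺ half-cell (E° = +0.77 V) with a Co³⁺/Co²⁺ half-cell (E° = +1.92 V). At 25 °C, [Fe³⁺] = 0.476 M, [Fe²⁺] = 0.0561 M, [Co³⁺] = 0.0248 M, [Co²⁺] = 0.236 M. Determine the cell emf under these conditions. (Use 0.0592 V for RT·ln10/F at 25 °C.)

1.04 V

The Co³⁺/Co²⁺ couple has the higher reduction potential and acts as the cathode, so E°_cell = +1.92 − (+0.77) = 1.15 V.
Balancing electrons gives n = 1; the reaction quotient is Q = [Fe³⁺]·[Co²⁺]/([Fe²⁺]·[Co³⁺]) = 80.7.
At 25 °C, E = E° − (0.0592/n) log Q = 1.15 − (0.0592/1)(1.907) = 1.150 − 0.113 = 1.037 V.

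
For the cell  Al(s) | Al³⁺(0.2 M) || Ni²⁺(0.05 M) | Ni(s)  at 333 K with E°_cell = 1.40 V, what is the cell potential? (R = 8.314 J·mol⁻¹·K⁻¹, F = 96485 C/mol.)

1.37 V

Balancing electrons gives n = 6; the reaction quotient is Q = [Al³⁺]^2/[Ni²⁺]^3 = 320.
E = E° − (RT/nF) ln Q = 1.40 − (8.314×333)/(6×96485) × (5.768) = 1.400 − 0.028 = 1.372 V.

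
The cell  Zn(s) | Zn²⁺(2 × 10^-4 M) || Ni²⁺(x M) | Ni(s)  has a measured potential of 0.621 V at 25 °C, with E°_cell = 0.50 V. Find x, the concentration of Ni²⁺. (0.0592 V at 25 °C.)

From the Nernst equation, log Q = n(E° − E)/0.0592 = 2(0.50 − 0.621)/0.0592 = -4.088, so Q = 8.17 × 10^-5.
With Q = [Zn²⁺]/[Ni²⁺] and the known concentrations, [Ni²⁺] in the denominator gives [Ni²⁺] = 2.4 M.

2.4 M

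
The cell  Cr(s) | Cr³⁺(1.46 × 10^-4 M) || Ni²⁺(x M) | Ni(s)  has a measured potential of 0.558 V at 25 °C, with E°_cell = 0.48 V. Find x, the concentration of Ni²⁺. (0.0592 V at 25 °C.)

1.2 M

From the Nernst equation, log Q = n(E° − E)/0.0592 = 6(0.48 − 0.558)/0.0592 = -7.905, so Q = 1.24 × 10^-8.
With Q = [Cr³⁺]^2/[Ni²⁺]^3 and the known concentrations, [Ni²⁺]^3 in the denominator gives [Ni²⁺] = 1.2 M.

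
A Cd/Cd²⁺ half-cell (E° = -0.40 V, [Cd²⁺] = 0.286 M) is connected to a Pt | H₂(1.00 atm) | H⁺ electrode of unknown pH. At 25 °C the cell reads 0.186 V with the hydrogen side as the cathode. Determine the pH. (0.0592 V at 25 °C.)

pH = 3.89

E°_cell = 0.40 V and n = 2.
log Q = n(E° − E)/0.0592 = 2×(0.40 − 0.186)/0.0592 = 7.230.
With Q = [Cd²⁺]·P(H₂) / [H⁺]^2, solving for [H⁺] gives log[H⁺] = -3.887, so pH = 3.89.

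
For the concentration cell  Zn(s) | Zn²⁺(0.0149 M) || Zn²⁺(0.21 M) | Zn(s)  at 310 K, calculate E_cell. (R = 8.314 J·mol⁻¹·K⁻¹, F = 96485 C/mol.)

0.035 V

Both half-cells are Zn²⁺/Zn, so E°_cell = 0. The concentrated side is the cathode; the cell reaction moves Zn²⁺ from high to low concentration with n = 2.
Q = [Zn²⁺]_dilute/[Zn²⁺]_conc = 0.0149/0.21 = 0.0710.
E = 0 − (RT/nF) ln Q = −((8.314×310)/(2×96485))(-2.646) = 0.0353 V.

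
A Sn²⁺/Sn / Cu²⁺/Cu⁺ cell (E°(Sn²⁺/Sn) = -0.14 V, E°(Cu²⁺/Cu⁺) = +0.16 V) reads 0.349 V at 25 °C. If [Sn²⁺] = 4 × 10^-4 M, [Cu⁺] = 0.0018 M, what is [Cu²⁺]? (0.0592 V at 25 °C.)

2.4 × 10^-4 M

From the Nernst equation, log Q = n(E° − E)/0.0592 = 2(0.30 − 0.349)/0.0592 = -1.655, so Q = 0.0221.
With Q = [Sn²⁺]·[Cu⁺]^2/[Cu²⁺]^2 and the known concentrations, [Cu²⁺]^2 in the denominator gives [Cu²⁺] = 2.4 × 10^-4 M.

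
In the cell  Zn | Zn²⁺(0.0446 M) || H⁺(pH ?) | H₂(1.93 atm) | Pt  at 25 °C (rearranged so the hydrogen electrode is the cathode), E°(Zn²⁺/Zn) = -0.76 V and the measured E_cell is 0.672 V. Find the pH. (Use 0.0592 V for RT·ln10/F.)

pH = 2.02

E°_cell = 0.76 V and n = 2.
log Q = n(E° − E)/0.0592 = 2×(0.76 − 0.672)/0.0592 = 2.973.
With Q = [Zn²⁺]·P(H₂) / [H⁺]^2, solving for [H⁺] gives log[H⁺] = -2.019, so pH = 2.02.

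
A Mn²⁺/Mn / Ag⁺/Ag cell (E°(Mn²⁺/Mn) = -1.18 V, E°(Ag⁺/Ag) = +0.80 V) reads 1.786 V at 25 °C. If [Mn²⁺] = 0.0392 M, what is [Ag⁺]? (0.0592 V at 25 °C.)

1 × 10^-4 M

From the Nernst equation, log Q = n(E° − E)/0.0592 = 2(1.98 − 1.786)/0.0592 = 6.554, so Q = 3.58 × 10^6.
With Q = [Mn²⁺]/[Ag⁺]^2 and the known concentrations, [Ag⁺]^2 in the denominator gives [Ag⁺] = 1 × 10^-4 M.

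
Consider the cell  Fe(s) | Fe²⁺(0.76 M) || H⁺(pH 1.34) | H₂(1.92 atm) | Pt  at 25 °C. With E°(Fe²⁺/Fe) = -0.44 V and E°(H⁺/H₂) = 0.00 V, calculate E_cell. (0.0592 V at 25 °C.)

The hydrogen couple is the cathode, so E°_cell = 0.44 V; n = 2.
[H⁺] = 10^(−1.34) = 0.046 M, and Q = [Fe²⁺]·P(H₂) / [H⁺]^2 = 698.
E = E° − (0.0592/2) log Q = 0.44 − (0.0592/2)(2.844) = 0.356 V.

0.36 V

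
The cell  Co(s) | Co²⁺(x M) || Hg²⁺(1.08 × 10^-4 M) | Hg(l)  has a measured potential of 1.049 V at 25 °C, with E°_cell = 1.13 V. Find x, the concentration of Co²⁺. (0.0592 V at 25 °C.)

0.059 M

From the Nernst equation, log Q = n(E° − E)/0.0592 = 2(1.13 − 1.049)/0.0592 = 2.736, so Q = 545.
With Q = [Co²⁺]/[Hg²⁺] and the known concentrations, [Co²⁺] in the numerator gives [Co²⁺] = 0.059 M.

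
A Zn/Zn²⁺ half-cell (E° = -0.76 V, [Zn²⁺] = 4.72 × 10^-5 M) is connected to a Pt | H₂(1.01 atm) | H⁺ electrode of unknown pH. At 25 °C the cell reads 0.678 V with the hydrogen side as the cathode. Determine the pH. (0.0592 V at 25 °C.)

E°_cell = 0.76 V and n = 2.
log Q = n(E° − E)/0.0592 = 2×(0.76 − 0.678)/0.0592 = 2.770.
With Q = [Zn²⁺]·P(H₂) / [H⁺]^2, solving for [H⁺] gives log[H⁺] = -3.546, so pH = 3.55.

pH = 3.55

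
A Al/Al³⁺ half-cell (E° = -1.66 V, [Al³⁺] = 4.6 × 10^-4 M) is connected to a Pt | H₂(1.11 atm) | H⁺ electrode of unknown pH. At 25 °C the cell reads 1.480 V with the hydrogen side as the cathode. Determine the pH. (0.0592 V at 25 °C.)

pH = 4.13

E°_cell = 1.66 V and n = 6.
log Q = n(E° − E)/0.0592 = 6×(1.66 − 1.480)/0.0592 = 18.243.
With Q = [Al³⁺]^2·P(H₂)^3 / [H⁺]^6, solving for [H⁺] gives log[H⁺] = -4.130, so pH = 4.13.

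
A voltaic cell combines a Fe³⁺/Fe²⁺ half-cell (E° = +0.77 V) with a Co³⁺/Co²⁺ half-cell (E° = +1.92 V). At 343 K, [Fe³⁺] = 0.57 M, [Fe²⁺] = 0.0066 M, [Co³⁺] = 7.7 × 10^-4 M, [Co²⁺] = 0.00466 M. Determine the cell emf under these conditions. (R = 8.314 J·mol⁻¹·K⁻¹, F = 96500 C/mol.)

The Co³⁺/Co²⁺ couple has the higher reduction potential and acts as the cathode, so E°_cell = +1.92 − (+0.77) = 1.15 V.
Balancing electrons gives n = 1; the reaction quotient is Q = [Fe³⁺]·[Co²⁺]/([Fe²⁺]·[Co³⁺]) = 523.
E = E° − (RT/nF) ln Q = 1.15 − (8.314×343)/(1×96500) × (6.259) = 1.150 − 0.185 = 0.965 V.

0.965 V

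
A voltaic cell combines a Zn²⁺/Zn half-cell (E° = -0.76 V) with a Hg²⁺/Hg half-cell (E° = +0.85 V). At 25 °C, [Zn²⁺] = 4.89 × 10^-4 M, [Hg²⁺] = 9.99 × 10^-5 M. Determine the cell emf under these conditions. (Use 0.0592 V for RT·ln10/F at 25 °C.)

1.59 V

The Hg²⁺/Hg couple has the higher reduction potential and acts as the cathode, so E°_cell = +0.85 − (-0.76) = 1.61 V.
Balancing electrons gives n = 2; the reaction quotient is Q = [Zn²⁺]/[Hg²⁺] = 4.89.
At 25 °C, E = E° − (0.0592/n) log Q = 1.61 − (0.0592/2)(0.690) = 1.610 − 0.020 = 1.590 V.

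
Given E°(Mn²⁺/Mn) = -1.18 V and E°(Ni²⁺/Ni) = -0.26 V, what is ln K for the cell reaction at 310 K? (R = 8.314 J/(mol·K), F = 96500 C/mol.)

E°_cell = -0.26 − (-1.18) = 0.92 V, with n = 2 electrons transferred.
At equilibrium E = 0, so the Nernst equation gives ln K = nFE°/RT = (2)(96500)(0.92)/((8.314)(310)) = 68.89.

ln K = 68.9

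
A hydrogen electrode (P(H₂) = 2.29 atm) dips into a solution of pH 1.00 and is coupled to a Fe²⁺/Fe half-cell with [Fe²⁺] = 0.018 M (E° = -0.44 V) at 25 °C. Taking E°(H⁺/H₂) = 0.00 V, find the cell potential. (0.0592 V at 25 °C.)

The hydrogen couple is the cathode, so E°_cell = 0.44 V; n = 2.
[H⁺] = 10^(−1.00) = 0.10 M, and Q = [Fe²⁺]·P(H₂) / [H⁺]^2 = 4.12.
E = E° − (0.0592/2) log Q = 0.44 − (0.0592/2)(0.615) = 0.422 V.

0.42 V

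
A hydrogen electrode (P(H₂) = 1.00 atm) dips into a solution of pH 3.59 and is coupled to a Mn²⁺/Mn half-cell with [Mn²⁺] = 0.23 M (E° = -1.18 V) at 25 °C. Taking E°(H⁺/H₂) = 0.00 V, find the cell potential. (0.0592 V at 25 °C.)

0.99 V

The hydrogen couple is the cathode, so E°_cell = 1.18 V; n = 2.
[H⁺] = 10^(−3.59) = 2.6 × 10^-4 M, and Q = [Mn²⁺]·P(H₂) / [H⁺]^2 = 3.48 × 10^6.
E = E° − (0.0592/2) log Q = 1.18 − (0.0592/2)(6.542) = 0.986 V.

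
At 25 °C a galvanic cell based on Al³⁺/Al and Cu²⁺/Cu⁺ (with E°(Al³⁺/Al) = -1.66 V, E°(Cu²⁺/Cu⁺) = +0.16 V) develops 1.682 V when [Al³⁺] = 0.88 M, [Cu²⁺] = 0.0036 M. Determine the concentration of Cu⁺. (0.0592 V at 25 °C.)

From the Nernst equation, log Q = n(E° − E)/0.0592 = 3(1.82 − 1.682)/0.0592 = 6.993, so Q = 9.85 × 10^6.
With Q = [Al³⁺]·[Cu⁺]^3/[Cu²⁺]^3 and the known concentrations, [Cu⁺]^3 in the numerator gives [Cu⁺] = 0.81 M.

0.81 M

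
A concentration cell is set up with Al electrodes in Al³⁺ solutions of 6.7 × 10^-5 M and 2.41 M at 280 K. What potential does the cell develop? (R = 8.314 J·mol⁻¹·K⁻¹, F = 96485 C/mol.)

0.084 V

Both half-cells are Al³⁺/Al, so E°_cell = 0. The concentrated side is the cathode; the cell reaction moves Al³⁺ from high to low concentration with n = 3.
Q = [Al³⁺]_dilute/[Al³⁺]_conc = 6.7 × 10^-5/2.41 = 2.78 × 10^-5.
E = 0 − (RT/nF) ln Q = −((8.314×280)/(3×96485))(-10.490) = 0.0844 V.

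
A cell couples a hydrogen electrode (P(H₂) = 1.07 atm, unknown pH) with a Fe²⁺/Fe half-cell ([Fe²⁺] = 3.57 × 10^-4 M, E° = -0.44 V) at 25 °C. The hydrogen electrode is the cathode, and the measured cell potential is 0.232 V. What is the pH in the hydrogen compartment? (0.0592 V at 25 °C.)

pH = 5.22

E°_cell = 0.44 V and n = 2.
log Q = n(E° − E)/0.0592 = 2×(0.44 − 0.232)/0.0592 = 7.027.
With Q = [Fe²⁺]·P(H₂) / [H⁺]^2, solving for [H⁺] gives log[H⁺] = -5.222, so pH = 5.22.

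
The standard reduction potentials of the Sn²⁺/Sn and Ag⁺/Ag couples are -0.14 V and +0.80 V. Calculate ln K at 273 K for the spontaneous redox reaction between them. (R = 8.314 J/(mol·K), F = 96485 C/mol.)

E°_cell = +0.80 − (-0.14) = 0.94 V, with n = 2 electrons transferred.
At equilibrium E = 0, so the Nernst equation gives ln K = nFE°/RT = (2)(96485)(0.94)/((8.314)(273)) = 79.92.

ln K = 79.9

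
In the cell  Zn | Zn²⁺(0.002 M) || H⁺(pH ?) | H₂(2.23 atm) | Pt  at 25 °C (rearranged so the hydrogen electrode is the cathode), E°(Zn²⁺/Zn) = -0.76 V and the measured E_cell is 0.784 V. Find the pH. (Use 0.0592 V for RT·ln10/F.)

E°_cell = 0.76 V and n = 2.
log Q = n(E° − E)/0.0592 = 2×(0.76 − 0.784)/0.0592 = -0.811.
With Q = [Zn²⁺]·P(H₂) / [H⁺]^2, solving for [H⁺] gives log[H⁺] = -0.770, so pH = 0.77.

pH = 0.77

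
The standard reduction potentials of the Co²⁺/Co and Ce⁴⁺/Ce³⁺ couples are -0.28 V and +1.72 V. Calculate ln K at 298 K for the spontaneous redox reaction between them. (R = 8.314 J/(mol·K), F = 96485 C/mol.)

E°_cell = +1.72 − (-0.28) = 2.00 V, with n = 2 electrons transferred.
At equilibrium E = 0, so the Nernst equation gives ln K = nFE°/RT = (2)(96485)(2.00)/((8.314)(298)) = 155.77.

ln K = 155.8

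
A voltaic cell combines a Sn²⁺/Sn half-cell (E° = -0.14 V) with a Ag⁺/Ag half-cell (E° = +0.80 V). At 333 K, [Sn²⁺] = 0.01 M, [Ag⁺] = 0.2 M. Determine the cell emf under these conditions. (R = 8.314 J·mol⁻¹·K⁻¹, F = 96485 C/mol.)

0.960 V

The Ag⁺/Ag couple has the higher reduction potential and acts as the cathode, so E°_cell = +0.80 − (-0.14) = 0.94 V.
Balancing electrons gives n = 2; the reaction quotient is Q = [Sn²⁺]/[Ag⁺]^2 = 0.250.
E = E° − (RT/nF) ln Q = 0.94 − (8.314×333)/(2×96485) × (-1.386) = 0.940 + 0.020 = 0.960 V.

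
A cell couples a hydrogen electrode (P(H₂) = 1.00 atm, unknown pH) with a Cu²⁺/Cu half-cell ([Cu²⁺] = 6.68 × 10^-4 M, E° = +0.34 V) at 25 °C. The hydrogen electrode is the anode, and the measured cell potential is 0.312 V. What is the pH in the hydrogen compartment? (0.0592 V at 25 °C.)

E°_cell = 0.34 V and n = 2.
log Q = n(E° − E)/0.0592 = 2×(0.34 − 0.312)/0.0592 = 0.946.
With Q = [H⁺]^2 / ([Cu²⁺]·P(H₂)), solving for [H⁺] gives log[H⁺] = -1.115, so pH = 1.11.

pH = 1.11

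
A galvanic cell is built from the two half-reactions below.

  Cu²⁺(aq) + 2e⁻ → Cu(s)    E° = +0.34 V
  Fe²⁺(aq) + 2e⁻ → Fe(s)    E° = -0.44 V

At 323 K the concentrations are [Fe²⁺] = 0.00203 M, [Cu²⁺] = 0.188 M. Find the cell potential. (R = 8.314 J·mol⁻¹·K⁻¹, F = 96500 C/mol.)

The Cu²⁺/Cu couple has the higher reduction potential and acts as the cathode, so E°_cell = +0.34 − (-0.44) = 0.78 V.
Balancing electrons gives n = 2; the reaction quotient is Q = [Fe²⁺]/[Cu²⁺] = 0.0108.
E = E° − (RT/nF) ln Q = 0.78 − (8.314×323)/(2×96500) × (-4.528) = 0.780 + 0.063 = 0.843 V.

0.843 V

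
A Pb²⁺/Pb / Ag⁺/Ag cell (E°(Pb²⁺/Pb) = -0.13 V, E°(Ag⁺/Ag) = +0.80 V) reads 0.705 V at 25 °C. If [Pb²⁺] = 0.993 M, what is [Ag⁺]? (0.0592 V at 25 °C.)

1.6 × 10^-4 M

From the Nernst equation, log Q = n(E° − E)/0.0592 = 2(0.93 − 0.705)/0.0592 = 7.601, so Q = 3.99 × 10^7.
With Q = [Pb²⁺]/[Ag⁺]^2 and the known concentrations, [Ag⁺]^2 in the denominator gives [Ag⁺] = 1.6 × 10^-4 M.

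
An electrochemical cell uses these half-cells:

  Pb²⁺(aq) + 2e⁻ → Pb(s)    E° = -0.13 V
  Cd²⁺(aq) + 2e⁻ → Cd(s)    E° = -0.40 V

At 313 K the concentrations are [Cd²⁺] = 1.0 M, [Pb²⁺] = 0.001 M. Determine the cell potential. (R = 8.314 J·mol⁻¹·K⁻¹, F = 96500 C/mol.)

0.177 V

The Pb²⁺/Pb couple has the higher reduction potential and acts as the cathode, so E°_cell = -0.13 − (-0.40) = 0.27 V.
Balancing electrons gives n = 2; the reaction quotient is Q = [Cd²⁺]/[Pb²⁺] = 1000.
E = E° − (RT/nF) ln Q = 0.27 − (8.314×313)/(2×96500) × (6.908) = 0.270 − 0.093 = 0.177 V.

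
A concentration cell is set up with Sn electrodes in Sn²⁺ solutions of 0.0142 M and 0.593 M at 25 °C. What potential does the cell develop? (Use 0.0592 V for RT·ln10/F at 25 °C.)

0.048 V

Both half-cells are Sn²⁺/Sn, so E°_cell = 0. The concentrated side is the cathode; the cell reaction moves Sn²⁺ from high to low concentration with n = 2.
Q = [Sn²⁺]_dilute/[Sn²⁺]_conc = 0.0142/0.593 = 0.0239.
E = 0 − (0.0592/2) log Q = −(0.0592/2)(-1.621) = 0.0480 V.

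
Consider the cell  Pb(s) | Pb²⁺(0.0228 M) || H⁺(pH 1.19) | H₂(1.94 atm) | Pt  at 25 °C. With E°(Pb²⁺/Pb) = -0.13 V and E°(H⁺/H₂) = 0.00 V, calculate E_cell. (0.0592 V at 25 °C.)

The hydrogen couple is the cathode, so E°_cell = 0.13 V; n = 2.
[H⁺] = 10^(−1.19) = 0.065 M, and Q = [Pb²⁺]·P(H₂) / [H⁺]^2 = 10.6.
E = E° − (0.0592/2) log Q = 0.13 − (0.0592/2)(1.026) = 0.100 V.

0.100 V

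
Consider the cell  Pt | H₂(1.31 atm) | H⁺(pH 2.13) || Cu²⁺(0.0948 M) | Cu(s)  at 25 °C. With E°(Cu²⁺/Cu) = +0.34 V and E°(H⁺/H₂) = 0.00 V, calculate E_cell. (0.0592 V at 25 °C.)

0.44 V

The Cu²⁺/Cu couple is the cathode, so E°_cell = 0.34 V; n = 2.
[H⁺] = 10^(−2.13) = 0.0074 M, and Q = [H⁺]^2 / ([Cu²⁺]·P(H₂)) = 4.43 × 10^-4.
E = E° − (0.0592/2) log Q = 0.34 − (0.0592/2)(-3.354) = 0.439 V.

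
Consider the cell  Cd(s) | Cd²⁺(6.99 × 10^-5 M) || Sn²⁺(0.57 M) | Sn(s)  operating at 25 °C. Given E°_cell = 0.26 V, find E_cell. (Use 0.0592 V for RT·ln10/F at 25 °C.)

Balancing electrons gives n = 2; the reaction quotient is Q = [Cd²⁺]/[Sn²⁺] = 1.23 × 10^-4.
At 25 °C, E = E° − (0.0592/n) log Q = 0.26 − (0.0592/2)(-3.911) = 0.260 + 0.116 = 0.376 V.

0.376 V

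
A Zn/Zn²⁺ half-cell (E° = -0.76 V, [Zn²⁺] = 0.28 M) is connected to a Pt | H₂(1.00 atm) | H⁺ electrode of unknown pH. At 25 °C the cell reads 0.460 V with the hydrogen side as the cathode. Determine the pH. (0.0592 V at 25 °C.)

E°_cell = 0.76 V and n = 2.
log Q = n(E° − E)/0.0592 = 2×(0.76 − 0.460)/0.0592 = 10.135.
With Q = [Zn²⁺]·P(H₂) / [H⁺]^2, solving for [H⁺] gives log[H⁺] = -5.344, so pH = 5.34.

pH = 5.34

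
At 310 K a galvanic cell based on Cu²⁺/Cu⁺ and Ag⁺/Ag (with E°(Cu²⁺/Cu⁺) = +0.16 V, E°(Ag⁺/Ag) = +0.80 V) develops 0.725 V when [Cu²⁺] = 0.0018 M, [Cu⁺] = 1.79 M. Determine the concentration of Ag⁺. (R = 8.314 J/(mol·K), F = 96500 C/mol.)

0.024 M

From the Nernst equation, ln Q = nF(E° − E)/RT = 1×96500×(0.64 − 0.725)/(8.314×310) = -3.183, so Q = 0.0415.
With Q = [Cu²⁺]/([Cu⁺]·[Ag⁺]) and the known concentrations, [Ag⁺] in the denominator gives [Ag⁺] = 0.024 M.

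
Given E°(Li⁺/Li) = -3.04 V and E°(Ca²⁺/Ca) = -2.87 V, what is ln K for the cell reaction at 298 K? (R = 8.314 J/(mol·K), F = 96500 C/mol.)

E°_cell = -2.87 − (-3.04) = 0.17 V, with n = 2 electrons transferred.
At equilibrium E = 0, so the Nernst equation gives ln K = nFE°/RT = (2)(96500)(0.17)/((8.314)(298)) = 13.24.

ln K = 13.2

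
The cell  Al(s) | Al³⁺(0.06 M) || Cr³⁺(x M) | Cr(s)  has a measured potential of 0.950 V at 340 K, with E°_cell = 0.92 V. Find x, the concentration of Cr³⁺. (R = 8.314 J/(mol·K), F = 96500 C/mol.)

From the Nernst equation, ln Q = nF(E° − E)/RT = 3×96500×(0.92 − 0.950)/(8.314×340) = -3.072, so Q = 0.0463.
With Q = [Al³⁺]/[Cr³⁺] and the known concentrations, [Cr³⁺] in the denominator gives [Cr³⁺] = 1.3 M.

1.3 M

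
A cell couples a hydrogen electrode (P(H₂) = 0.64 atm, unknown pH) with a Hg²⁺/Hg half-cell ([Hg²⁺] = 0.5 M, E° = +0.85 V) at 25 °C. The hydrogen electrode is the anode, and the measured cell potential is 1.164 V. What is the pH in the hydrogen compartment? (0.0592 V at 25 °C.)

E°_cell = 0.85 V and n = 2.
log Q = n(E° − E)/0.0592 = 2×(0.85 − 1.164)/0.0592 = -10.608.
With Q = [H⁺]^2 / ([Hg²⁺]·P(H₂)), solving for [H⁺] gives log[H⁺] = -5.551, so pH = 5.55.

pH = 5.55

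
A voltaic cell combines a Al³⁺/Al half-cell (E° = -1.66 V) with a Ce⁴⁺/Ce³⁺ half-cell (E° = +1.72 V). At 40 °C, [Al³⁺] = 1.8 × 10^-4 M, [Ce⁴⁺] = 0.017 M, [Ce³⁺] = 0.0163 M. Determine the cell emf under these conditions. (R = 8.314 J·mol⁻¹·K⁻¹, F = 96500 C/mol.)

3.46 V

The Ce⁴⁺/Ce³⁺ couple has the higher reduction potential and acts as the cathode, so E°_cell = +1.72 − (-1.66) = 3.38 V.
Balancing electrons gives n = 3; the reaction quotient is Q = [Al³⁺]·[Ce³⁺]^3/[Ce⁴⁺]^3 = 1.59 × 10^-4.
E = E° − (RT/nF) ln Q = 3.38 − (8.314×313)/(3×96500) × (-8.749) = 3.380 + 0.079 = 3.459 V.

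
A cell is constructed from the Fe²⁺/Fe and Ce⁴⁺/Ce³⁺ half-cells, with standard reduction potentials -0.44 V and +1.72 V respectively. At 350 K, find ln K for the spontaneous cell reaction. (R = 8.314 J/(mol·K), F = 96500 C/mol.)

ln K = 143.3

E°_cell = +1.72 − (-0.44) = 2.16 V, with n = 2 electrons transferred.
At equilibrium E = 0, so the Nernst equation gives ln K = nFE°/RT = (2)(96500)(2.16)/((8.314)(350)) = 143.26.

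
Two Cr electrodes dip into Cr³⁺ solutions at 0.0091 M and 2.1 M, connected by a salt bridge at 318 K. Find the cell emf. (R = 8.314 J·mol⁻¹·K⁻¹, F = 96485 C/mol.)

0.050 V

Both half-cells are Cr³⁺/Cr, so E°_cell = 0. The concentrated side is the cathode; the cell reaction moves Cr³⁺ from high to low concentration with n = 3.
Q = [Cr³⁺]_dilute/[Cr³⁺]_conc = 0.0091/2.1 = 0.00433.
E = 0 − (RT/nF) ln Q = −((8.314×318)/(3×96485))(-5.441) = 0.0497 V.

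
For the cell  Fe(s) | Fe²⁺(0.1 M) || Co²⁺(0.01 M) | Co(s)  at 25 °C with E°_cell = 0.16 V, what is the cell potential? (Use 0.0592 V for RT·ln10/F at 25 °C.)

0.130 V

Balancing electrons gives n = 2; the reaction quotient is Q = [Fe²⁺]/[Co²⁺] = 10.0.
At 25 °C, E = E° − (0.0592/n) log Q = 0.16 − (0.0592/2)(1.000) = 0.160 − 0.030 = 0.130 V.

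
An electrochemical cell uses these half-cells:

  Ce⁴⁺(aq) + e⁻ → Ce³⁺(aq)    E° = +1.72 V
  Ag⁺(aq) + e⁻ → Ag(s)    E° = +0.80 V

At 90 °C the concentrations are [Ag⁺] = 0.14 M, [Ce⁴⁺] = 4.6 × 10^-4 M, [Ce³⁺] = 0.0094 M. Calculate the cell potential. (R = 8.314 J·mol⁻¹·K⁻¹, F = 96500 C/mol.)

0.887 V

The Ce⁴⁺/Ce³⁺ couple has the higher reduction potential and acts as the cathode, so E°_cell = +1.72 − (+0.80) = 0.92 V.
Balancing electrons gives n = 1; the reaction quotient is Q = [Ag⁺]·[Ce³⁺]/[Ce⁴⁺] = 2.86.
E = E° − (RT/nF) ln Q = 0.92 − (8.314×363)/(1×96500) × (1.051) = 0.920 − 0.033 = 0.887 V.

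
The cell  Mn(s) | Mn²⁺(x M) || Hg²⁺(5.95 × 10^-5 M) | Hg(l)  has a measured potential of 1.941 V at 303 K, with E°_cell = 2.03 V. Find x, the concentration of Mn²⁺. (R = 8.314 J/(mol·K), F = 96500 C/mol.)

From the Nernst equation, ln Q = nF(E° − E)/RT = 2×96500×(2.03 − 1.941)/(8.314×303) = 6.819, so Q = 915.
With Q = [Mn²⁺]/[Hg²⁺] and the known concentrations, [Mn²⁺] in the numerator gives [Mn²⁺] = 0.054 M.

0.054 M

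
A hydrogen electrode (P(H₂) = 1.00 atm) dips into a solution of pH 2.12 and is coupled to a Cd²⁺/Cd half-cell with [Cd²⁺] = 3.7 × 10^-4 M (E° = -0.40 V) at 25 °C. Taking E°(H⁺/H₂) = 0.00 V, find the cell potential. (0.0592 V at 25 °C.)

The hydrogen couple is the cathode, so E°_cell = 0.40 V; n = 2.
[H⁺] = 10^(−2.12) = 0.0076 M, and Q = [Cd²⁺]·P(H₂) / [H⁺]^2 = 6.43.
E = E° − (0.0592/2) log Q = 0.40 − (0.0592/2)(0.808) = 0.376 V.

0.38 V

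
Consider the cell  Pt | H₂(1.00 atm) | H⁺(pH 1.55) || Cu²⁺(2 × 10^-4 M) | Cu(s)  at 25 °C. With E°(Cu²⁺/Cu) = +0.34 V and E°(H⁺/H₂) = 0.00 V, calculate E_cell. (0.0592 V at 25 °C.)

The Cu²⁺/Cu couple is the cathode, so E°_cell = 0.34 V; n = 2.
[H⁺] = 10^(−1.55) = 0.028 M, and Q = [H⁺]^2 / ([Cu²⁺]·P(H₂)) = 3.97.
E = E° − (0.0592/2) log Q = 0.34 − (0.0592/2)(0.599) = 0.322 V.

0.32 V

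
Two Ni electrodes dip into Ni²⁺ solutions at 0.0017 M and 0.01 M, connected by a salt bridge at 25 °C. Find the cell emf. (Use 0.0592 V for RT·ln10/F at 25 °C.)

Both half-cells are Ni²⁺/Ni, so E°_cell = 0. The concentrated side is the cathode; the cell reaction moves Ni²⁺ from high to low concentration with n = 2.
Q = [Ni²⁺]_dilute/[Ni²⁺]_conc = 0.0017/0.01 = 0.170.
E = 0 − (0.0592/2) log Q = −(0.0592/2)(-0.770) = 0.0228 V.

0.023 V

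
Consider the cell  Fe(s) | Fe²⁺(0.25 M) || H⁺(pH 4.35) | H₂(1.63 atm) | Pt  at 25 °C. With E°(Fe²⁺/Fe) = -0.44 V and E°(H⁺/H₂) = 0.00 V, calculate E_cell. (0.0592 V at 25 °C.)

The hydrogen couple is the cathode, so E°_cell = 0.44 V; n = 2.
[H⁺] = 10^(−4.35) = 4.5 × 10^-5 M, and Q = [Fe²⁺]·P(H₂) / [H⁺]^2 = 2.04 × 10^8.
E = E° − (0.0592/2) log Q = 0.44 − (0.0592/2)(8.310) = 0.194 V.

0.19 V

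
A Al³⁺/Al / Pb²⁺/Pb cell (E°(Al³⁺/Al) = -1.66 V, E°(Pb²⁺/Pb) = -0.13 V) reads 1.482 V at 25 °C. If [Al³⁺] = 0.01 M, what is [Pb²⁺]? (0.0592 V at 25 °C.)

From the Nernst equation, log Q = n(E° − E)/0.0592 = 6(1.53 − 1.482)/0.0592 = 4.865, so Q = 7.33 × 10^4.
With Q = [Al³⁺]^2/[Pb²⁺]^3 and the known concentrations, [Pb²⁺]^3 in the denominator gives [Pb²⁺] = 0.0011 M.

0.0011 M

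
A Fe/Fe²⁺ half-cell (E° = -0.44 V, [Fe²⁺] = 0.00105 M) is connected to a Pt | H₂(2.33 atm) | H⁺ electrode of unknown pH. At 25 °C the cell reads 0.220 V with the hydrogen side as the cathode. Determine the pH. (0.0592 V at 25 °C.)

pH = 5.02

E°_cell = 0.44 V and n = 2.
log Q = n(E° − E)/0.0592 = 2×(0.44 − 0.220)/0.0592 = 7.432.
With Q = [Fe²⁺]·P(H₂) / [H⁺]^2, solving for [H⁺] gives log[H⁺] = -5.022, so pH = 5.02.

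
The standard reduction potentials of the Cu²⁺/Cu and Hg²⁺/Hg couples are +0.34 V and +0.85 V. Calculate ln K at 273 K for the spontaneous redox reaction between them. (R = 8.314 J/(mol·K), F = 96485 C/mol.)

ln K = 43.4

E°_cell = +0.85 − (+0.34) = 0.51 V, with n = 2 electrons transferred.
At equilibrium E = 0, so the Nernst equation gives ln K = nFE°/RT = (2)(96485)(0.51)/((8.314)(273)) = 43.36.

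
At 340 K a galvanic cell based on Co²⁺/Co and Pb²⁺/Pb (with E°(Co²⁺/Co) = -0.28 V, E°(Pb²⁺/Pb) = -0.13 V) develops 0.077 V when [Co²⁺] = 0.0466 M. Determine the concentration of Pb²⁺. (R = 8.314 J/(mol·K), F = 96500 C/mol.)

From the Nernst equation, ln Q = nF(E° − E)/RT = 2×96500×(0.15 − 0.077)/(8.314×340) = 4.984, so Q = 146.
With Q = [Co²⁺]/[Pb²⁺] and the known concentrations, [Pb²⁺] in the denominator gives [Pb²⁺] = 3.2 × 10^-4 M.

3.2 × 10^-4 M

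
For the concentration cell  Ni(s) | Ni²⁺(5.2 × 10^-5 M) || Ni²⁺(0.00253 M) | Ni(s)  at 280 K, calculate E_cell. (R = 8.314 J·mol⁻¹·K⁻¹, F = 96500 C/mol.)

0.047 V

Both half-cells are Ni²⁺/Ni, so E°_cell = 0. The concentrated side is the cathode; the cell reaction moves Ni²⁺ from high to low concentration with n = 2.
Q = [Ni²⁺]_dilute/[Ni²⁺]_conc = 5.2 × 10^-5/0.00253 = 0.0206.
E = 0 − (RT/nF) ln Q = −((8.314×280)/(2×96500))(-3.885) = 0.0469 V.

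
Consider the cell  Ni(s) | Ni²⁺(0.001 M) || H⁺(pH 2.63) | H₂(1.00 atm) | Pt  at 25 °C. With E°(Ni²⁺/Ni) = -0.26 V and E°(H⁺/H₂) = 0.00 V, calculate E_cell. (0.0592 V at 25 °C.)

The hydrogen couple is the cathode, so E°_cell = 0.26 V; n = 2.
[H⁺] = 10^(−2.63) = 0.0023 M, and Q = [Ni²⁺]·P(H₂) / [H⁺]^2 = 182.
E = E° − (0.0592/2) log Q = 0.26 − (0.0592/2)(2.260) = 0.193 V.

0.19 V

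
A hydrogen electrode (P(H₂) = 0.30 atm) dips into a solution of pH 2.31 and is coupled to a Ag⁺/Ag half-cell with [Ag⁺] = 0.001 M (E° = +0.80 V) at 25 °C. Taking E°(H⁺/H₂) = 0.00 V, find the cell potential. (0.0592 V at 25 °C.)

0.74 V

The Ag⁺/Ag couple is the cathode, so E°_cell = 0.80 V; n = 2.
[H⁺] = 10^(−2.31) = 0.0049 M, and Q = [H⁺]^2 / ([Ag⁺]^2·P(H₂)) = 80.0.
E = E° − (0.0592/2) log Q = 0.80 − (0.0592/2)(1.903) = 0.744 V.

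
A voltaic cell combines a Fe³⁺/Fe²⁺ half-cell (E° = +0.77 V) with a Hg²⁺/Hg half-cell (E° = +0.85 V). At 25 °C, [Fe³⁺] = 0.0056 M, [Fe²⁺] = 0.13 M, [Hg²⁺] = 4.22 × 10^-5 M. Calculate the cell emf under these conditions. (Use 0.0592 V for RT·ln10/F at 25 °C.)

0.031 V

The Hg²⁺/Hg couple has the higher reduction potential and acts as the cathode, so E°_cell = +0.85 − (+0.77) = 0.08 V.
Balancing electrons gives n = 2; the reaction quotient is Q = [Fe³⁺]^2/([Fe²⁺]^2·[Hg²⁺]) = 44.0.
At 25 °C, E = E° − (0.0592/n) log Q = 0.08 − (0.0592/2)(1.643) = 0.080 − 0.049 = 0.031 V.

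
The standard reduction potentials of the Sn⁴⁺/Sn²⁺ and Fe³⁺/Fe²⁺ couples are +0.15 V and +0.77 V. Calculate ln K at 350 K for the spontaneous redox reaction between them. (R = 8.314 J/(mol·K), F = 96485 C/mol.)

ln K = 41.1

E°_cell = +0.77 − (+0.15) = 0.62 V, with n = 2 electrons transferred.
At equilibrium E = 0, so the Nernst equation gives ln K = nFE°/RT = (2)(96485)(0.62)/((8.314)(350)) = 41.12.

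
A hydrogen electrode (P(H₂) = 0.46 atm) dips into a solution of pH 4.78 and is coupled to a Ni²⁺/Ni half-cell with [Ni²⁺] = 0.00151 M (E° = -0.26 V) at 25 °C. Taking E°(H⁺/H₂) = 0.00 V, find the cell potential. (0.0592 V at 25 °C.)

0.071 V

The hydrogen couple is the cathode, so E°_cell = 0.26 V; n = 2.
[H⁺] = 10^(−4.78) = 1.7 × 10^-5 M, and Q = [Ni²⁺]·P(H₂) / [H⁺]^2 = 2.52 × 10^6.
E = E° − (0.0592/2) log Q = 0.26 − (0.0592/2)(6.402) = 0.071 V.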